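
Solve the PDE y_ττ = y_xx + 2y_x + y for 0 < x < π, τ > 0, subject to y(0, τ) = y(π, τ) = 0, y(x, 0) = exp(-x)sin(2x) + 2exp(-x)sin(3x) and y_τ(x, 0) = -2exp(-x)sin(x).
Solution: Substitute y = exp(-x)u.
Then y_x = exp(-x)(u_x - u), y_xx = exp(-x)(u_xx - 2u_x + u), y_ττ = exp(-x)u_ττ; substituting and dividing by exp(-x), the lower-order terms cancel: u_ττ = u_xx (standard wave equation).
Data for u: u(x,0) = exp(x)y(x,0) = sin(2x) + 2sin(3x); u_τ(x,0) = exp(x)y_τ(x,0) = -2sin(x). The boundary conditions carry over: u(0,τ) = u(π,τ) = 0.
Separating variables: u = Σ [A_n cos(ω_n τ) + B_n sin(ω_n τ)] sin(nx), ω_n = n. From ICs (B_n = velocity coefficient / ω_n): A_2=1, A_3=2, B_1=-2.
So u(x,τ) = -2sin(x)sin(τ) + sin(2x)cos(2τ) + 2sin(3x)cos(3τ), and y(x,τ) = exp(-x)u(x,τ).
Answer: y(x, τ) = -2exp(-x)sin(x)sin(τ) + exp(-x)sin(2x)cos(2τ) + 2exp(-x)sin(3x)cos(3τ)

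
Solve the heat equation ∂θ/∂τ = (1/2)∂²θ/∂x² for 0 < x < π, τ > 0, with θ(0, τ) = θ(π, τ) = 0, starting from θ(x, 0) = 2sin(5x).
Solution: Using separation of variables θ = X(x)G(τ):
Eigenfunctions: sin(nx), n = 1, 2, 3, ...
General solution: θ(x, τ) = Σ c_n sin(nx) exp(-n² τ/2)
Matching θ(x,0) = 2sin(5x) term by term: c_5=2.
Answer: θ(x, τ) = 2exp(-25τ/2)sin(5x)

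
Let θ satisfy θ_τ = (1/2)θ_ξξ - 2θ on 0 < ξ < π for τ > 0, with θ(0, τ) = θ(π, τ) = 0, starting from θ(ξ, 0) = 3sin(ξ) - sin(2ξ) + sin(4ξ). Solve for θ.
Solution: Substitute θ = exp(-2τ)u, i.e. u = exp(2τ)θ.
By the product rule, θ_τ = exp(-2τ)(u_τ - 2u), θ_ξξ = exp(-2τ)u_ξξ.
Substituting into the PDE and dividing by exp(-2τ): u_τ - 2u = (1/2)u_ξξ - 2u.
The lower-order terms cancel, leaving the standard heat equation u_τ = (1/2)u_ξξ.
Initial data for u: u(ξ,0) = θ(ξ,0) = 3sin(ξ) - sin(2ξ) + sin(4ξ). The boundary conditions carry over: u(0,τ) = u(π,τ) = 0.
Solve for u:
  Using separation of variables u = X(ξ)G(τ):
  Eigenfunctions: sin(nξ), n = 1, 2, 3, ...
  General solution: u(ξ, τ) = Σ c_n sin(nξ) exp(-n² τ/2)
  Matching u(ξ,0) = 3sin(ξ) - sin(2ξ) + sin(4ξ) term by term: c_1=3, c_2=-1, c_4=1.
Hence u(ξ,τ) = -exp(-2τ)sin(2ξ) + exp(-8τ)sin(4ξ) + 3exp(-τ/2)sin(ξ).
Transform back: θ(ξ,τ) = exp(-2τ)u(ξ,τ).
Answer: θ(ξ, τ) = -exp(-4τ)sin(2ξ) + exp(-10τ)sin(4ξ) + 3exp(-5τ/2)sin(ξ)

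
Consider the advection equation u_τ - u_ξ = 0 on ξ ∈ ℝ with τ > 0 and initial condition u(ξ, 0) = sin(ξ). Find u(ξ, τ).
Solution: By characteristics (dξ/dτ = -1), u(ξ,τ) = f(ξ + τ) with f = u(·, 0).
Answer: u(ξ, τ) = sin(ξ + τ)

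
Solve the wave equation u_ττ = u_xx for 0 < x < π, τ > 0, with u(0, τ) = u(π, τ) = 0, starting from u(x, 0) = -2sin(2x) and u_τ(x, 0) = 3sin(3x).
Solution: Separating variables: u = Σ [A_n cos(ω_n τ) + B_n sin(ω_n τ)] sin(nx), ω_n = n. From ICs (B_n = velocity coefficient / ω_n): A_2=-2, B_3=1.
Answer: u(x, τ) = -2sin(2x)cos(2τ) + sin(3x)sin(3τ)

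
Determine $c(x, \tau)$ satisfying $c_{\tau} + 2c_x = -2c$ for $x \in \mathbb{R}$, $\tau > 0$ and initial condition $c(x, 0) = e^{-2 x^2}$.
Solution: Substitute $c = e^{-2\tau}u$.
Then $c_{\tau} = e^{-2\tau}(u_{\tau} - 2u)$, $c_x = e^{-2\tau}u_x$; substituting and dividing by $e^{-2\tau}$, the lower-order terms cancel: $u_{\tau} + 2u_x = 0$ (standard advection equation).
Data for $u$: $u(x,0) = c(x,0) = e^{-2 x^2}$.
By characteristics ($dx/d\tau = 2$), $u(x,\tau) = f(x - 2\tau)$ with $f = u( \cdot , 0)$.
So $u(x,\tau) = e^{-2 (x - 2 \tau)^2}$, and $c(x,\tau) = e^{-2\tau}u(x,\tau)$.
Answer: $c(x, \tau) = e^{-2 \tau} e^{-2 (-2 \tau + x)^2}$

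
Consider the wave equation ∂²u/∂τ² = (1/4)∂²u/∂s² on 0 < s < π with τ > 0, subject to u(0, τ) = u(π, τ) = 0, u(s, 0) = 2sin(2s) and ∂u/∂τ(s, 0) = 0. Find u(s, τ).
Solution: Separating variables: u = Σ [A_n cos(ω_n τ) + B_n sin(ω_n τ)] sin(ns), ω_n = n/2. From ICs: A_2=2.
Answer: u(s, τ) = 2sin(2s)cos(τ)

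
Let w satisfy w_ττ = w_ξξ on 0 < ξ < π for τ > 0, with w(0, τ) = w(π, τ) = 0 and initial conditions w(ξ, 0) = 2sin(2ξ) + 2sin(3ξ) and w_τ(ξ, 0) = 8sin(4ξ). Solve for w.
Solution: Using separation of variables w = X(ξ)T(τ):
Eigenfunctions: sin(nξ), n = 1, 2, 3, ...
General solution: w(ξ, τ) = Σ [A_n cos(n τ) + B_n sin(n τ)] sin(nξ)
From w(ξ,0) = 2sin(2ξ) + 2sin(3ξ): A_2=2, A_3=2. From w_τ(ξ,0) = 8sin(4ξ), using w_τ(ξ,0) = Σ ω_n B_n sin(nξ) with ω_n = n: B_4 = 8/4 = 2.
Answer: w(ξ, τ) = 2sin(2ξ)cos(2τ) + 2sin(3ξ)cos(3τ) + 2sin(4ξ)sin(4τ)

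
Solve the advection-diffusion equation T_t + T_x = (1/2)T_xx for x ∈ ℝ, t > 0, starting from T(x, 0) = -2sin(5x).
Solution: Moving frame: η = x - t, σ = t, T = u(η,σ), so T_t = u_σ - u_η and T_xx = u_ηη.
Hence T_t + T_x = u_σ and the PDE becomes the heat equation u_σ = (1/2)u_ηη on η ∈ ℝ.
Initial data: u(η,0) = T(η,0) = -2sin(5η). Each mode sin(nη) decays as exp(-n²σ/2) on ℝ, so u(η,σ) = Σ c_n exp(-n²σ/2) sin(nη) with c_5=-2: u(η,σ) = -2exp(-25σ/2)sin(5η).
Substituting back: T(x,t) = u(x - t, t).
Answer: T(x, t) = 2exp(-25t/2)sin(5t - 5x)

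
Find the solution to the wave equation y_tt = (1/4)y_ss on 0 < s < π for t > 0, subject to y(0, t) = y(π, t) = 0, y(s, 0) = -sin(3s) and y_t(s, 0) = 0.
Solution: Using separation of variables y = X(s)T(t):
Eigenfunctions: sin(ns), n = 1, 2, 3, ...
General solution: y(s, t) = Σ [A_n cos(n t/2) + B_n sin(n t/2)] sin(ns)
From y(s,0) = -sin(3s): A_3=-1. From y_t(s,0) = 0: all B_n = 0.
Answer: y(s, t) = -sin(3s)cos(3t/2)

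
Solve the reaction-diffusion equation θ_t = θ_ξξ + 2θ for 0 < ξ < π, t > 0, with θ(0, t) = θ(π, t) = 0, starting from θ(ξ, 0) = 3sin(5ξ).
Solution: Substitute θ = exp(2t)u, i.e. u = exp(-2t)θ.
By the product rule, θ_t = exp(2t)(u_t + 2u), θ_ξξ = exp(2t)u_ξξ.
Substituting into the PDE and dividing by exp(2t): u_t + 2u = u_ξξ + 2u.
The lower-order terms cancel, leaving the standard heat equation u_t = u_ξξ.
Initial data for u: u(ξ,0) = θ(ξ,0) = 3sin(5ξ). The boundary conditions carry over: u(0,t) = u(π,t) = 0.
Solve for u:
  Using separation of variables u = X(ξ)G(t):
  Eigenfunctions: sin(nξ), n = 1, 2, 3, ...
  General solution: u(ξ, t) = Σ c_n sin(nξ) exp(-n² t)
  Matching u(ξ,0) = 3sin(5ξ) term by term: c_5=3.
Hence u(ξ,t) = 3exp(-25t)sin(5ξ).
Transform back: θ(ξ,t) = exp(2t)u(ξ,t).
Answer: θ(ξ, t) = 3exp(-23t)sin(5ξ)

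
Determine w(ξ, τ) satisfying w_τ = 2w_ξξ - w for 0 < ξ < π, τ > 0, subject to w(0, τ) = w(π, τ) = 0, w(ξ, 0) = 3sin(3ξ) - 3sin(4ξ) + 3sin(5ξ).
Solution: Substitute w = exp(-τ)u, i.e. u = exp(τ)w.
By the product rule, w_τ = exp(-τ)(u_τ - u), w_ξξ = exp(-τ)u_ξξ.
Substituting into the PDE and dividing by exp(-τ): u_τ - u = 2u_ξξ - u.
The lower-order terms cancel, leaving the standard heat equation u_τ = 2u_ξξ.
Initial data for u: u(ξ,0) = w(ξ,0) = 3sin(3ξ) - 3sin(4ξ) + 3sin(5ξ). The boundary conditions carry over: u(0,τ) = u(π,τ) = 0.
Solve for u:
  Using separation of variables u = X(ξ)T(τ):
  Eigenfunctions: sin(nξ), n = 1, 2, 3, ...
  General solution: u(ξ, τ) = Σ c_n sin(nξ) exp(-2n² τ)
  Matching u(ξ,0) = 3sin(3ξ) - 3sin(4ξ) + 3sin(5ξ) term by term: c_3=3, c_4=-3, c_5=3.
Hence u(ξ,τ) = 3exp(-18τ)sin(3ξ) - 3exp(-32τ)sin(4ξ) + 3exp(-50τ)sin(5ξ).
Transform back: w(ξ,τ) = exp(-τ)u(ξ,τ).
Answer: w(ξ, τ) = 3exp(-19τ)sin(3ξ) - 3exp(-33τ)sin(4ξ) + 3exp(-51τ)sin(5ξ)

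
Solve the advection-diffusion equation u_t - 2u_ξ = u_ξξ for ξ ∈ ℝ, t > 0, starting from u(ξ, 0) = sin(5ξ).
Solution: Moving frame: η = ξ + 2t, σ = t, u = w(η,σ), so u_t = w_σ + 2w_η and u_ξξ = w_ηη.
Hence u_t - 2u_ξ = w_σ and the PDE becomes the heat equation w_σ = w_ηη on η ∈ ℝ.
Initial data: w(η,0) = u(η,0) = sin(5η). Each mode sin(nη) decays as exp(-n²σ) on ℝ, so w(η,σ) = Σ c_n exp(-n²σ) sin(nη) with c_5=1: w(η,σ) = exp(-25σ)sin(5η).
Substituting back: u(ξ,t) = w(ξ + 2t, t).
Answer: u(ξ, t) = exp(-25t)sin(10t + 5ξ)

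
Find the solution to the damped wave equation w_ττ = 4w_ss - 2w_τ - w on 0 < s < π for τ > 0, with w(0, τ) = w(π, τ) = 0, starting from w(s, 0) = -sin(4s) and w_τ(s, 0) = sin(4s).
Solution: Substitute w = exp(-τ)u.
Then w_τ = exp(-τ)(u_τ - u), w_ττ = exp(-τ)(u_ττ - 2u_τ + u), w_ss = exp(-τ)u_ss; substituting and dividing by exp(-τ), the lower-order terms cancel: u_ττ = 4u_ss (standard wave equation).
Data for u: u(s,0) = w(s,0) = -sin(4s); u_τ(s,0) = w_τ(s,0) + w(s,0) = 0. The boundary conditions carry over: u(0,τ) = u(π,τ) = 0.
Separating variables: u = Σ [A_n cos(ω_n τ) + B_n sin(ω_n τ)] sin(ns), ω_n = 2n. From ICs: A_4=-1.
So u(s,τ) = -sin(4s)cos(8τ), and w(s,τ) = exp(-τ)u(s,τ).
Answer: w(s, τ) = -exp(-τ)sin(4s)cos(8τ)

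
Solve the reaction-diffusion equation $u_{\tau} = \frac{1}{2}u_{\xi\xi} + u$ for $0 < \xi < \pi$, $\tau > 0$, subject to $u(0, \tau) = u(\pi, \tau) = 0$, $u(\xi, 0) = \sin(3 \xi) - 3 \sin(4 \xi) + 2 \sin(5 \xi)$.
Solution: Substitute $u = e^{\tau}w$.
Then $u_{\tau} = e^{\tau}(w_{\tau} + w)$, $u_{\xi\xi} = e^{\tau}w_{\xi\xi}$; substituting and dividing by $e^{\tau}$, the lower-order terms cancel: $w_{\tau} = \frac{1}{2}w_{\xi\xi}$ (standard heat equation).
Data for $w$: $w(\xi,0) = u(\xi,0) = \sin(3 \xi) - 3 \sin(4 \xi) + 2 \sin(5 \xi)$. The boundary conditions carry over: $w(0,\tau) = w(\pi,\tau) = 0$.
Separating variables: $w = \sum c_n e^{-n^2\tau/2} \sin(n\xi)$. From $w(\xi,0) = \sin(3 \xi) - 3 \sin(4 \xi) + 2 \sin(5 \xi)$: $c_3=1, c_4=-3, c_5=2$.
So $w(\xi,\tau) = -3 e^{-8 \tau} \sin(4 \xi) + e^{-9 \tau/2} \sin(3 \xi) + 2 e^{-25 \tau/2} \sin(5 \xi)$, and $u(\xi,\tau) = e^{\tau}w(\xi,\tau)$.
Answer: $u(\xi, \tau) = -3 e^{-7 \tau} \sin(4 \xi) + e^{-7 \tau/2} \sin(3 \xi) + 2 e^{-23 \tau/2} \sin(5 \xi)$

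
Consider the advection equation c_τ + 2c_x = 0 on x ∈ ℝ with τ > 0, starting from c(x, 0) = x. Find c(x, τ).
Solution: By method of characteristics (waves move right with speed 2):
Along characteristics x - 2τ = const, c is constant, so c(x,τ) = f(x - 2τ) with f = c(·, 0).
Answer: c(x, τ) = x - 2τ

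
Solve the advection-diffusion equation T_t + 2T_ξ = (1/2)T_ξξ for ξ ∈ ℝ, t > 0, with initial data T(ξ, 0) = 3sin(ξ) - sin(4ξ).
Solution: Change to a moving frame: let η = ξ - 2t, σ = t and write T(ξ,t) = u(η,σ).
By the chain rule T_t = u_σ - 2u_η, T_ξ = u_η, T_ξξ = u_ηη.
Then T_t + 2T_ξ = u_σ: the advection term cancels and the PDE becomes the heat equation u_σ = (1/2)u_ηη on η ∈ ℝ.
Initial data: u(η,0) = T(η,0) = 3sin(η) - sin(4η).
On η ∈ ℝ each mode satisfies (sin(nη))″ = -n² sin(nη), so exp(-n²σ/2) sin(nη) solves the heat equation; by superposition u(η,σ) = Σ c_n exp(-n²σ/2) sin(nη).
Reading off the coefficients: c_1=3, c_4=-1, so u(η,σ) = -exp(-8σ)sin(4η) + 3exp(-σ/2)sin(η).
Substituting back η = ξ - 2t, σ = t: T(ξ,t) = u(ξ - 2t, t).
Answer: T(ξ, t) = exp(-8t)sin(8t - 4ξ) - 3exp(-t/2)sin(2t - ξ)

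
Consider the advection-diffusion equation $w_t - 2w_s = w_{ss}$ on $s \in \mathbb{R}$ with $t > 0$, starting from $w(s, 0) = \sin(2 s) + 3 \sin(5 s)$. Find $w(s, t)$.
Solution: Moving frame: $\eta = s + 2t$, $\sigma = t$, $w = u(\eta,\sigma)$, so $w_t = u_{\sigma} + 2u_{\eta}$ and $w_{ss} = u_{\eta\eta}$.
Hence $w_t - 2w_s = u_{\sigma}$ and the PDE becomes the heat equation $u_{\sigma} = u_{\eta\eta}$ on $\eta \in \mathbb{R}$.
Initial data: $u(\eta,0) = w(\eta,0) = \sin(2 \eta) + 3 \sin(5 \eta)$. Each mode $\sin(n\eta)$ decays as $e^{-n^2\sigma}$ on $\mathbb{R}$, so $u(\eta,\sigma) = \sum c_n e^{-n^2\sigma} \sin(n\eta)$ with $c_2=1, c_5=3$: $u(\eta,\sigma) = e^{-4 \sigma} \sin(2 \eta) + 3 e^{-25 \sigma} \sin(5 \eta)$.
Substituting back: $w(s,t) = u(s + 2t, t)$.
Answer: $w(s, t) = e^{-4 t} \sin(2 s + 4 t) + 3 e^{-25 t} \sin(5 s + 10 t)$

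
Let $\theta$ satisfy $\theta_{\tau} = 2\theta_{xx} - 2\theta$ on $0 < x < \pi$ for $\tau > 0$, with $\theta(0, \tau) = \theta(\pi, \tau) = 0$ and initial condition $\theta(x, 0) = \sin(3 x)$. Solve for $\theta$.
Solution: Substitute $\theta = e^{-2\tau}u$.
Then $\theta_{\tau} = e^{-2\tau}(u_{\tau} - 2u)$, $\theta_{xx} = e^{-2\tau}u_{xx}$; substituting and dividing by $e^{-2\tau}$, the lower-order terms cancel: $u_{\tau} = 2u_{xx}$ (standard heat equation).
Data for $u$: $u(x,0) = \theta(x,0) = \sin(3 x)$. The boundary conditions carry over: $u(0,\tau) = u(\pi,\tau) = 0$.
Separating variables: $u = \sum c_n e^{-2n^2\tau} \sin(nx)$. From $u(x,0) = \sin(3 x)$: $c_3=1$.
So $u(x,\tau) = e^{-18 \tau} \sin(3 x)$, and $\theta(x,\tau) = e^{-2\tau}u(x,\tau)$.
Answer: $\theta(x, \tau) = e^{-20 \tau} \sin(3 x)$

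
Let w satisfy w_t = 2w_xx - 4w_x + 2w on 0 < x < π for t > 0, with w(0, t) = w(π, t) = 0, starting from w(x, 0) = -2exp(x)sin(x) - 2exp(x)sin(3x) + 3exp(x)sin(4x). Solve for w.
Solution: Substitute w = exp(x)u.
Then w_x = exp(x)(u_x + u), w_xx = exp(x)(u_xx + 2u_x + u), w_t = exp(x)u_t; substituting and dividing by exp(x), the lower-order terms cancel: u_t = 2u_xx (standard heat equation).
Data for u: u(x,0) = exp(-x)w(x,0) = -2sin(x) - 2sin(3x) + 3sin(4x). The boundary conditions carry over: u(0,t) = u(π,t) = 0.
Separating variables: u = Σ c_n exp(-2n²t) sin(nx). From u(x,0) = -2sin(x) - 2sin(3x) + 3sin(4x): c_1=-2, c_3=-2, c_4=3.
So u(x,t) = -2exp(-2t)sin(x) - 2exp(-18t)sin(3x) + 3exp(-32t)sin(4x), and w(x,t) = exp(x)u(x,t).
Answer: w(x, t) = -2exp(-2t)exp(x)sin(x) - 2exp(-18t)exp(x)sin(3x) + 3exp(-32t)exp(x)sin(4x)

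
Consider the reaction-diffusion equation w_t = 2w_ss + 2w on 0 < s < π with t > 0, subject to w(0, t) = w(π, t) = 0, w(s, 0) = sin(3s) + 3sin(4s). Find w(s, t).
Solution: Substitute w = exp(2t)u, i.e. u = exp(-2t)w.
By the product rule, w_t = exp(2t)(u_t + 2u), w_ss = exp(2t)u_ss.
Substituting into the PDE and dividing by exp(2t): u_t + 2u = 2u_ss + 2u.
The lower-order terms cancel, leaving the standard heat equation u_t = 2u_ss.
Initial data for u: u(s,0) = w(s,0) = sin(3s) + 3sin(4s). The boundary conditions carry over: u(0,t) = u(π,t) = 0.
Solve for u:
  Using separation of variables u = X(s)T(t):
  Eigenfunctions: sin(ns), n = 1, 2, 3, ...
  General solution: u(s, t) = Σ c_n sin(ns) exp(-2n² t)
  Matching u(s,0) = sin(3s) + 3sin(4s) term by term: c_3=1, c_4=3.
Hence u(s,t) = exp(-18t)sin(3s) + 3exp(-32t)sin(4s).
Transform back: w(s,t) = exp(2t)u(s,t).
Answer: w(s, t) = exp(-16t)sin(3s) + 3exp(-30t)sin(4s)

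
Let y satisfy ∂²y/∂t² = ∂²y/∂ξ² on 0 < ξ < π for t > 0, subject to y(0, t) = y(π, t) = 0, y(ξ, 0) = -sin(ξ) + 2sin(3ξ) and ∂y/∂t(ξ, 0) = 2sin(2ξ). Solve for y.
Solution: Separating variables: y = Σ [A_n cos(ω_n t) + B_n sin(ω_n t)] sin(nξ), ω_n = n. From ICs (B_n = velocity coefficient / ω_n): A_1=-1, A_3=2, B_2=1.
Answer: y(ξ, t) = sin(2t)sin(2ξ) - sin(ξ)cos(t) + 2sin(3ξ)cos(3t)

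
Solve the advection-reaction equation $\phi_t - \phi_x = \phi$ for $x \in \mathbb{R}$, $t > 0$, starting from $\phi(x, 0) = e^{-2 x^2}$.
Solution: Substitute $\phi = e^{t}u$.
Then $\phi_t = e^{t}(u_t + u)$, $\phi_x = e^{t}u_x$; substituting and dividing by $e^{t}$, the lower-order terms cancel: $u_t - u_x = 0$ (standard advection equation).
Data for $u$: $u(x,0) = \phi(x,0) = e^{-2 x^2}$.
By characteristics ($dx/dt = -1$), $u(x,t) = f(x + t)$ with $f = u( \cdot , 0)$.
So $u(x,t) = e^{-2 (t + x)^2}$, and $\phi(x,t) = e^{t}u(x,t)$.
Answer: $\phi(x, t) = e^{t} e^{-2 (t + x)^2}$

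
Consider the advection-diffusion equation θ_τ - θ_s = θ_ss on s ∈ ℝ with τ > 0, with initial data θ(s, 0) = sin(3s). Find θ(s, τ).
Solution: Change to a moving frame: let η = s + τ, σ = τ and write θ(s,τ) = u(η,σ).
By the chain rule θ_τ = u_σ + u_η, θ_s = u_η, θ_ss = u_ηη.
Then θ_τ - θ_s = u_σ: the advection term cancels and the PDE becomes the heat equation u_σ = u_ηη on η ∈ ℝ.
Initial data: u(η,0) = θ(η,0) = sin(3η).
On η ∈ ℝ each mode satisfies (sin(nη))″ = -n² sin(nη), so exp(-n²σ) sin(nη) solves the heat equation; by superposition u(η,σ) = Σ c_n exp(-n²σ) sin(nη).
Reading off the coefficients: c_3=1, so u(η,σ) = exp(-9σ)sin(3η).
Substituting back η = s + τ, σ = τ: θ(s,τ) = u(s + τ, τ).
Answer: θ(s, τ) = exp(-9τ)sin(3s + 3τ)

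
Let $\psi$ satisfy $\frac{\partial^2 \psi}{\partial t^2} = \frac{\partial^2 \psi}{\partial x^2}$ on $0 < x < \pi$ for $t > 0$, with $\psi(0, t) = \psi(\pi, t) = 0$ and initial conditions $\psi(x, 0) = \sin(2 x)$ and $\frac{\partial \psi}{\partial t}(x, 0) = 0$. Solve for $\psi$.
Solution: Separating variables: $\psi = \sum [A_n \cos(\omega_n t) + B_n \sin(\omega_n t)] \sin(nx)$, $\omega_n = n$. From ICs: $A_2=1$.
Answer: $\psi(x, t) = \sin(2 x) \cos(2 t)$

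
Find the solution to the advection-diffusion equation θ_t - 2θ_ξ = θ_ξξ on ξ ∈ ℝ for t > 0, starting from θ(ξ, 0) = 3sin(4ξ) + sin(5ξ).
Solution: Moving frame: η = ξ + 2t, σ = t, θ = u(η,σ), so θ_t = u_σ + 2u_η and θ_ξξ = u_ηη.
Hence θ_t - 2θ_ξ = u_σ and the PDE becomes the heat equation u_σ = u_ηη on η ∈ ℝ.
Initial data: u(η,0) = θ(η,0) = 3sin(4η) + sin(5η). Each mode sin(nη) decays as exp(-n²σ) on ℝ, so u(η,σ) = Σ c_n exp(-n²σ) sin(nη) with c_4=3, c_5=1: u(η,σ) = 3exp(-16σ)sin(4η) + exp(-25σ)sin(5η).
Substituting back: θ(ξ,t) = u(ξ + 2t, t).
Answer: θ(ξ, t) = 3exp(-16t)sin(8t + 4ξ) + exp(-25t)sin(10t + 5ξ)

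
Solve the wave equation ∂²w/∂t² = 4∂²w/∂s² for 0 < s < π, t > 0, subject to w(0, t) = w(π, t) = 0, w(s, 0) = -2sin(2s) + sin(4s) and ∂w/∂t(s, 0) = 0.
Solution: Separating variables: w = Σ [A_n cos(ω_n t) + B_n sin(ω_n t)] sin(ns), ω_n = 2n. From ICs: A_2=-2, A_4=1.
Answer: w(s, t) = -2sin(2s)cos(4t) + sin(4s)cos(8t)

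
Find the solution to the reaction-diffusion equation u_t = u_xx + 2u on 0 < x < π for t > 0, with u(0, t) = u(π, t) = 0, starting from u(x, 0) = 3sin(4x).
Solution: Substitute u = exp(2t)w, i.e. w = exp(-2t)u.
By the product rule, u_t = exp(2t)(w_t + 2w), u_xx = exp(2t)w_xx.
Substituting into the PDE and dividing by exp(2t): w_t + 2w = w_xx + 2w.
The lower-order terms cancel, leaving the standard heat equation w_t = w_xx.
Initial data for w: w(x,0) = u(x,0) = 3sin(4x). The boundary conditions carry over: w(0,t) = w(π,t) = 0.
Solve for w:
  Using separation of variables w = X(x)T(t):
  Eigenfunctions: sin(nx), n = 1, 2, 3, ...
  General solution: w(x, t) = Σ c_n sin(nx) exp(-n² t)
  Matching w(x,0) = 3sin(4x) term by term: c_4=3.
Hence w(x,t) = 3exp(-16t)sin(4x).
Transform back: u(x,t) = exp(2t)w(x,t).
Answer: u(x, t) = 3exp(-14t)sin(4x)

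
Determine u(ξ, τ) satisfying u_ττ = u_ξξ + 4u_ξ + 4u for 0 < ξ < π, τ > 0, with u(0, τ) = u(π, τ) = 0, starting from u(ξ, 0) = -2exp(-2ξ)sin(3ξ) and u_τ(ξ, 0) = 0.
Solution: Substitute u = exp(-2ξ)w, i.e. w = exp(2ξ)u.
By the product rule, u_ξ = exp(-2ξ)(w_ξ - 2w), u_ξξ = exp(-2ξ)(w_ξξ - 4w_ξ + 4w), u_ττ = exp(-2ξ)w_ττ.
Substituting into the PDE and dividing by exp(-2ξ): w_ττ = (w_ξξ - 4w_ξ + 4w) + 4(w_ξ - 2w) + 4w.
The lower-order terms cancel, leaving the standard wave equation w_ττ = w_ξξ.
Initial data for w: w(ξ,0) = exp(2ξ)u(ξ,0) = -2sin(3ξ); w_τ(ξ,0) = exp(2ξ)u_τ(ξ,0) = 0. The boundary conditions carry over: w(0,τ) = w(π,τ) = 0.
Solve for w:
  Using separation of variables w = X(ξ)T(τ):
  Eigenfunctions: sin(nξ), n = 1, 2, 3, ...
  General solution: w(ξ, τ) = Σ [A_n cos(n τ) + B_n sin(n τ)] sin(nξ)
  From w(ξ,0) = -2sin(3ξ): A_3=-2. From w_τ(ξ,0) = 0: all B_n = 0.
Hence w(ξ,τ) = -2sin(3ξ)cos(3τ).
Transform back: u(ξ,τ) = exp(-2ξ)w(ξ,τ).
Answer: u(ξ, τ) = -2exp(-2ξ)sin(3ξ)cos(3τ)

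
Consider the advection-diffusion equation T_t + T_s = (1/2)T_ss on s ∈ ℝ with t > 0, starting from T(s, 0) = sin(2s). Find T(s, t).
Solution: Moving frame: η = s - t, σ = t, T = u(η,σ), so T_t = u_σ - u_η and T_ss = u_ηη.
Hence T_t + T_s = u_σ and the PDE becomes the heat equation u_σ = (1/2)u_ηη on η ∈ ℝ.
Initial data: u(η,0) = T(η,0) = sin(2η). Each mode sin(nη) decays as exp(-n²σ/2) on ℝ, so u(η,σ) = Σ c_n exp(-n²σ/2) sin(nη) with c_2=1: u(η,σ) = exp(-2σ)sin(2η).
Substituting back: T(s,t) = u(s - t, t).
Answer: T(s, t) = exp(-2t)sin(2s - 2t)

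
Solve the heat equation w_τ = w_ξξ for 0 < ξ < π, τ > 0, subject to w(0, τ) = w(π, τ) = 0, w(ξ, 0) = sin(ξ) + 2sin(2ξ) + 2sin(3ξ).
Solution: Using separation of variables w = X(ξ)T(τ):
Eigenfunctions: sin(nξ), n = 1, 2, 3, ...
General solution: w(ξ, τ) = Σ c_n sin(nξ) exp(-n² τ)
Matching w(ξ,0) = sin(ξ) + 2sin(2ξ) + 2sin(3ξ) term by term: c_1=1, c_2=2, c_3=2.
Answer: w(ξ, τ) = exp(-τ)sin(ξ) + 2exp(-4τ)sin(2ξ) + 2exp(-9τ)sin(3ξ)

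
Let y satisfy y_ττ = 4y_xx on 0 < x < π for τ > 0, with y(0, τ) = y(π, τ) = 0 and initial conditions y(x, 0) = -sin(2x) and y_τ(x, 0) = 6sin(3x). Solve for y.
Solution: Using separation of variables y = X(x)T(τ):
Eigenfunctions: sin(nx), n = 1, 2, 3, ...
General solution: y(x, τ) = Σ [A_n cos(2n τ) + B_n sin(2n τ)] sin(nx)
From y(x,0) = -sin(2x): A_2=-1. From y_τ(x,0) = 6sin(3x), using y_τ(x,0) = Σ ω_n B_n sin(nx) with ω_n = 2n: B_3 = 6/6 = 1.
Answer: y(x, τ) = -sin(2x)cos(4τ) + sin(3x)sin(6τ)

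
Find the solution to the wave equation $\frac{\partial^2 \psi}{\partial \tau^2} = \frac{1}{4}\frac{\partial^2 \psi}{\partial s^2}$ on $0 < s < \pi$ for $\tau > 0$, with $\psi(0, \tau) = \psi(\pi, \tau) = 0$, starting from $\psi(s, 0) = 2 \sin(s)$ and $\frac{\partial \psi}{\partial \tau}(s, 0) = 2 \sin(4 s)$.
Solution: Using separation of variables $\psi = X(s)T(\tau)$:
Eigenfunctions: $\sin(ns)$, $n = 1, 2, 3, \ldots$
General solution: $\psi(s, \tau) = \sum [A_n \cos(n \tau/2) + B_n \sin(n \tau/2)] \sin(ns)$
From $\psi(s,0) = 2 \sin(s)$: $A_1=2$. From $\psi_{\tau}(s,0) = 2 \sin(4 s)$, using $\psi_{\tau}(s,0) = \sum \omega_n B_n \sin(ns)$ with $\omega_n = n/2$: $B_4 = 2/2 = 1$.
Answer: $\psi(s, \tau) = \sin(2 \tau) \sin(4 s) + 2 \sin(s) \cos(\tau/2)$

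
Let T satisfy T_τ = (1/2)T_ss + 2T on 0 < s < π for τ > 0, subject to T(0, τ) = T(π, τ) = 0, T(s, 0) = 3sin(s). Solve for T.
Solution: Substitute T = exp(2τ)u, i.e. u = exp(-2τ)T.
By the product rule, T_τ = exp(2τ)(u_τ + 2u), T_ss = exp(2τ)u_ss.
Substituting into the PDE and dividing by exp(2τ): u_τ + 2u = (1/2)u_ss + 2u.
The lower-order terms cancel, leaving the standard heat equation u_τ = (1/2)u_ss.
Initial data for u: u(s,0) = T(s,0) = 3sin(s). The boundary conditions carry over: u(0,τ) = u(π,τ) = 0.
Solve for u:
  Using separation of variables u = X(s)G(τ):
  Eigenfunctions: sin(ns), n = 1, 2, 3, ...
  General solution: u(s, τ) = Σ c_n sin(ns) exp(-n² τ/2)
  Matching u(s,0) = 3sin(s) term by term: c_1=3.
Hence u(s,τ) = 3exp(-τ/2)sin(s).
Transform back: T(s,τ) = exp(2τ)u(s,τ).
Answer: T(s, τ) = 3exp(3τ/2)sin(s)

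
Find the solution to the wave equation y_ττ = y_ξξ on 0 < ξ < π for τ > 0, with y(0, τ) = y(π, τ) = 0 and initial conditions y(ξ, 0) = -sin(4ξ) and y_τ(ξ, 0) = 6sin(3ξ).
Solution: Separating variables: y = Σ [A_n cos(ω_n τ) + B_n sin(ω_n τ)] sin(nξ), ω_n = n. From ICs (B_n = velocity coefficient / ω_n): A_4=-1, B_3=2.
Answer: y(ξ, τ) = 2sin(3ξ)sin(3τ) - sin(4ξ)cos(4τ)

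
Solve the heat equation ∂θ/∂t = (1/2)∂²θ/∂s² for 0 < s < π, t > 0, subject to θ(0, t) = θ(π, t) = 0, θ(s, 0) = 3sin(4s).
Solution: Using separation of variables θ = X(s)G(t):
Eigenfunctions: sin(ns), n = 1, 2, 3, ...
General solution: θ(s, t) = Σ c_n sin(ns) exp(-n² t/2)
Matching θ(s,0) = 3sin(4s) term by term: c_4=3.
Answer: θ(s, t) = 3exp(-8t)sin(4s)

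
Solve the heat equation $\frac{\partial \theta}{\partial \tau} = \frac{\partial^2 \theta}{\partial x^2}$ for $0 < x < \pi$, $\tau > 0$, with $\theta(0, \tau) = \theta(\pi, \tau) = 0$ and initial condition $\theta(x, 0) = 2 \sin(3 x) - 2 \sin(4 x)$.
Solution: Using separation of variables $\theta = X(x)G(\tau)$:
Eigenfunctions: $\sin(nx)$, $n = 1, 2, 3, \ldots$
General solution: $\theta(x, \tau) = \sum c_n \sin(nx) e^{-n^2 \tau}$
Matching $\theta(x,0) = 2 \sin(3 x) - 2 \sin(4 x)$ term by term: $c_3=2, c_4=-2$.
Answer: $\theta(x, \tau) = 2 e^{-9 \tau} \sin(3 x) - 2 e^{-16 \tau} \sin(4 x)$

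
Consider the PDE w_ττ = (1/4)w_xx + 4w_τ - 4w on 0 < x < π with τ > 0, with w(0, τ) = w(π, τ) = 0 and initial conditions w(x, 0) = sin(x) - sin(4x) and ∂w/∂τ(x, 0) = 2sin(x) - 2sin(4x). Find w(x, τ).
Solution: Substitute w = exp(2τ)u, i.e. u = exp(-2τ)w.
By the product rule, w_τ = exp(2τ)(u_τ + 2u), w_ττ = exp(2τ)(u_ττ + 4u_τ + 4u), w_xx = exp(2τ)u_xx.
Substituting into the PDE and dividing by exp(2τ): u_ττ + 4u_τ + 4u = (1/4)u_xx + 4(u_τ + 2u) - 4u.
The lower-order terms cancel, leaving the standard wave equation u_ττ = (1/4)u_xx.
Initial data for u: u(x,0) = w(x,0) = sin(x) - sin(4x); u_τ(x,0) = w_τ(x,0) - 2w(x,0) = 0. The boundary conditions carry over: u(0,τ) = u(π,τ) = 0.
Solve for u:
  Using separation of variables u = X(x)T(τ):
  Eigenfunctions: sin(nx), n = 1, 2, 3, ...
  General solution: u(x, τ) = Σ [A_n cos(n τ/2) + B_n sin(n τ/2)] sin(nx)
  From u(x,0) = sin(x) - sin(4x): A_1=1, A_4=-1. From u_τ(x,0) = 0: all B_n = 0.
Hence u(x,τ) = sin(x)cos(τ/2) - sin(4x)cos(2τ).
Transform back: w(x,τ) = exp(2τ)u(x,τ).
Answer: w(x, τ) = exp(2τ)sin(x)cos(τ/2) - exp(2τ)sin(4x)cos(2τ)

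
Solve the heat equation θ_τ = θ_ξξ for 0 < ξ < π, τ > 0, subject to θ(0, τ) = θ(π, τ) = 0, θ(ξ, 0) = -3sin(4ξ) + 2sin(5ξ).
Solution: Separating variables: θ = Σ c_n exp(-n²τ) sin(nξ). From θ(ξ,0) = -3sin(4ξ) + 2sin(5ξ): c_4=-3, c_5=2.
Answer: θ(ξ, τ) = -3exp(-16τ)sin(4ξ) + 2exp(-25τ)sin(5ξ)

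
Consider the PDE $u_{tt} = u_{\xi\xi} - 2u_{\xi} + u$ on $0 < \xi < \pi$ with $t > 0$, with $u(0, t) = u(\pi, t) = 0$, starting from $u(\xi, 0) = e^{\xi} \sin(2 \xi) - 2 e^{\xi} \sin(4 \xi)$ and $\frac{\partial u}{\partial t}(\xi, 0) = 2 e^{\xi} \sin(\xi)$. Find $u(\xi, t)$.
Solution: Substitute $u = e^{\xi}w$.
Then $u_{\xi} = e^{\xi}(w_{\xi} + w)$, $u_{\xi\xi} = e^{\xi}(w_{\xi\xi} + 2w_{\xi} + w)$, $u_{tt} = e^{\xi}w_{tt}$; substituting and dividing by $e^{\xi}$, the lower-order terms cancel: $w_{tt} = w_{\xi\xi}$ (standard wave equation).
Data for $w$: $w(\xi,0) = e^{-\xi}u(\xi,0) = \sin(2 \xi) - 2 \sin(4 \xi)$; $w_t(\xi,0) = e^{-\xi}u_t(\xi,0) = 2 \sin(\xi)$. The boundary conditions carry over: $w(0,t) = w(\pi,t) = 0$.
Separating variables: $w = \sum [A_n \cos(\omega_n t) + B_n \sin(\omega_n t)] \sin(n\xi)$, $\omega_n = n$. From ICs ($B_n$ = velocity coefficient / $\omega_n$): $A_2=1, A_4=-2, B_1=2$.
So $w(\xi,t) = 2 \sin(t) \sin(\xi) + \sin(2 \xi) \cos(2 t) - 2 \sin(4 \xi) \cos(4 t)$, and $u(\xi,t) = e^{\xi}w(\xi,t)$.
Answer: $u(\xi, t) = 2 e^{\xi} \sin(\xi) \sin(t) + e^{\xi} \sin(2 \xi) \cos(2 t) - 2 e^{\xi} \sin(4 \xi) \cos(4 t)$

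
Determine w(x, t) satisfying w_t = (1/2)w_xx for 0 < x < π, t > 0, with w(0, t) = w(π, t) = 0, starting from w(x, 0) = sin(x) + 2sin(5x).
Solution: Using separation of variables w = X(x)T(t):
Eigenfunctions: sin(nx), n = 1, 2, 3, ...
General solution: w(x, t) = Σ c_n sin(nx) exp(-n² t/2)
Matching w(x,0) = sin(x) + 2sin(5x) term by term: c_1=1, c_5=2.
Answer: w(x, t) = exp(-t/2)sin(x) + 2exp(-25t/2)sin(5x)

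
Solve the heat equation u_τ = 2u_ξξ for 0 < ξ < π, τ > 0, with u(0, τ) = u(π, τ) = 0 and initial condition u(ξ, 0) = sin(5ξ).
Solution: Separating variables: u = Σ c_n exp(-2n²τ) sin(nξ). From u(ξ,0) = sin(5ξ): c_5=1.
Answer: u(ξ, τ) = exp(-50τ)sin(5ξ)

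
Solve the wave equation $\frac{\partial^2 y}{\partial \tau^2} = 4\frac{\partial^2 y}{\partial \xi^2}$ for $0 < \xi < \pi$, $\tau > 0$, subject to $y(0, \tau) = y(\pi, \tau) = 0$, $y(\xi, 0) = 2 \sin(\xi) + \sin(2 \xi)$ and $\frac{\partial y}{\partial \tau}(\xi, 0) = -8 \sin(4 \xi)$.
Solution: Using separation of variables $y = X(\xi)T(\tau)$:
Eigenfunctions: $\sin(n\xi)$, $n = 1, 2, 3, \ldots$
General solution: $y(\xi, \tau) = \sum [A_n \cos(2n \tau) + B_n \sin(2n \tau)] \sin(n\xi)$
From $y(\xi,0) = 2 \sin(\xi) + \sin(2 \xi)$: $A_1=2, A_2=1$. From $y_{\tau}(\xi,0) = -8 \sin(4 \xi)$, using $y_{\tau}(\xi,0) = \sum \omega_n B_n \sin(n\xi)$ with $\omega_n = 2n$: $B_4 = (-8)/8 = -1$.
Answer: $y(\xi, \tau) = - \sin(8 \tau) \sin(4 \xi) + 2 \sin(\xi) \cos(2 \tau) + \sin(2 \xi) \cos(4 \tau)$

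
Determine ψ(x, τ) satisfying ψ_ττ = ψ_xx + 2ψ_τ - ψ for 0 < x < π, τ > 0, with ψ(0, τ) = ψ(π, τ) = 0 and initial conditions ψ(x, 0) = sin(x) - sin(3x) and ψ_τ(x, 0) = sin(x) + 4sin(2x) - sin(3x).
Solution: Substitute ψ = exp(τ)u.
Then ψ_τ = exp(τ)(u_τ + u), ψ_ττ = exp(τ)(u_ττ + 2u_τ + u), ψ_xx = exp(τ)u_xx; substituting and dividing by exp(τ), the lower-order terms cancel: u_ττ = u_xx (standard wave equation).
Data for u: u(x,0) = ψ(x,0) = sin(x) - sin(3x); u_τ(x,0) = ψ_τ(x,0) - ψ(x,0) = 4sin(2x). The boundary conditions carry over: u(0,τ) = u(π,τ) = 0.
Separating variables: u = Σ [A_n cos(ω_n τ) + B_n sin(ω_n τ)] sin(nx), ω_n = n. From ICs (B_n = velocity coefficient / ω_n): A_1=1, A_3=-1, B_2=2.
So u(x,τ) = sin(x)cos(τ) + 2sin(2x)sin(2τ) - sin(3x)cos(3τ), and ψ(x,τ) = exp(τ)u(x,τ).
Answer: ψ(x, τ) = exp(τ)sin(x)cos(τ) + 2exp(τ)sin(2x)sin(2τ) - exp(τ)sin(3x)cos(3τ)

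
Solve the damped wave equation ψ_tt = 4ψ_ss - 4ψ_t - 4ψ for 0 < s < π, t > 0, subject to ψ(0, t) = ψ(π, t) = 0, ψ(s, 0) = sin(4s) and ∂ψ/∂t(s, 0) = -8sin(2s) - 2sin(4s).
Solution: Substitute ψ = exp(-2t)u, i.e. u = exp(2t)ψ.
By the product rule, ψ_t = exp(-2t)(u_t - 2u), ψ_tt = exp(-2t)(u_tt - 4u_t + 4u), ψ_ss = exp(-2t)u_ss.
Substituting into the PDE and dividing by exp(-2t): u_tt - 4u_t + 4u = 4u_ss - 4(u_t - 2u) - 4u.
The lower-order terms cancel, leaving the standard wave equation u_tt = 4u_ss.
Initial data for u: u(s,0) = ψ(s,0) = sin(4s); u_t(s,0) = ψ_t(s,0) + 2ψ(s,0) = -8sin(2s). The boundary conditions carry over: u(0,t) = u(π,t) = 0.
Solve for u:
  Using separation of variables u = X(s)T(t):
  Eigenfunctions: sin(ns), n = 1, 2, 3, ...
  General solution: u(s, t) = Σ [A_n cos(2n t) + B_n sin(2n t)] sin(ns)
  From u(s,0) = sin(4s): A_4=1. From u_t(s,0) = -8sin(2s), using u_t(s,0) = Σ ω_n B_n sin(ns) with ω_n = 2n: B_2 = (-8)/4 = -2.
Hence u(s,t) = -2sin(2s)sin(4t) + sin(4s)cos(8t).
Transform back: ψ(s,t) = exp(-2t)u(s,t).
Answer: ψ(s, t) = -2exp(-2t)sin(2s)sin(4t) + exp(-2t)sin(4s)cos(8t)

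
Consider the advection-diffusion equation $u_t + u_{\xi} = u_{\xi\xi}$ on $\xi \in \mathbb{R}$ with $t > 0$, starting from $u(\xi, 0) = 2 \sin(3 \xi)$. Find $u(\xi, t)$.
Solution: Change to a moving frame: let $\eta = \xi - t$, $\sigma = t$ and write $u(\xi,t) = w(\eta,\sigma)$.
By the chain rule $u_t = w_{\sigma} - w_{\eta}$, $u_{\xi} = w_{\eta}$, $u_{\xi\xi} = w_{\eta\eta}$.
Then $u_t + u_{\xi} = w_{\sigma}$: the advection term cancels and the PDE becomes the heat equation $w_{\sigma} = w_{\eta\eta}$ on $\eta \in \mathbb{R}$.
Initial data: $w(\eta,0) = u(\eta,0) = 2 \sin(3 \eta)$.
On $\eta \in \mathbb{R}$ each mode satisfies $(\sin(n\eta))'' = -n^2 \sin(n\eta)$, so $e^{-n^2\sigma} \sin(n\eta)$ solves the heat equation; by superposition $w(\eta,\sigma) = \sum c_n e^{-n^2\sigma} \sin(n\eta)$.
Reading off the coefficients: $c_3=2$, so $w(\eta,\sigma) = 2 e^{-9 \sigma} \sin(3 \eta)$.
Substituting back $\eta = \xi - t$, $\sigma = t$: $u(\xi,t) = w(\xi - t, t)$.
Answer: $u(\xi, t) = 2 e^{-9 t} \sin(3 \xi - 3 t)$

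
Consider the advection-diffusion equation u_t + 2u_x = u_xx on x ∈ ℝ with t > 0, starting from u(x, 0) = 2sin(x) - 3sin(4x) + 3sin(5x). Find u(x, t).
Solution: Moving frame: η = x - 2t, σ = t, u = w(η,σ), so u_t = w_σ - 2w_η and u_xx = w_ηη.
Hence u_t + 2u_x = w_σ and the PDE becomes the heat equation w_σ = w_ηη on η ∈ ℝ.
Initial data: w(η,0) = u(η,0) = 2sin(η) - 3sin(4η) + 3sin(5η). Each mode sin(nη) decays as exp(-n²σ) on ℝ, so w(η,σ) = Σ c_n exp(-n²σ) sin(nη) with c_1=2, c_4=-3, c_5=3: w(η,σ) = 2exp(-σ)sin(η) - 3exp(-16σ)sin(4η) + 3exp(-25σ)sin(5η).
Substituting back: u(x,t) = w(x - 2t, t).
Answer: u(x, t) = -2exp(-t)sin(2t - x) + 3exp(-16t)sin(8t - 4x) - 3exp(-25t)sin(10t - 5x)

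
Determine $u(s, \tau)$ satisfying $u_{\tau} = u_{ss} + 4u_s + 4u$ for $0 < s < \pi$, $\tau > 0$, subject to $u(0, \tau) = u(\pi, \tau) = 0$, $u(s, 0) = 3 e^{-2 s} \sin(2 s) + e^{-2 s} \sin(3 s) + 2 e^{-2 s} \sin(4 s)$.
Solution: Substitute $u = e^{-2s}w$.
Then $u_s = e^{-2s}(w_s - 2w)$, $u_{ss} = e^{-2s}(w_{ss} - 4w_s + 4w)$, $u_{\tau} = e^{-2s}w_{\tau}$; substituting and dividing by $e^{-2s}$, the lower-order terms cancel: $w_{\tau} = w_{ss}$ (standard heat equation).
Data for $w$: $w(s,0) = e^{2s}u(s,0) = 3 \sin(2 s) + \sin(3 s) + 2 \sin(4 s)$. The boundary conditions carry over: $w(0,\tau) = w(\pi,\tau) = 0$.
Separating variables: $w = \sum c_n e^{-n^2\tau} \sin(ns)$. From $w(s,0) = 3 \sin(2 s) + \sin(3 s) + 2 \sin(4 s)$: $c_2=3, c_3=1, c_4=2$.
So $w(s,\tau) = 3 e^{-4 \tau} \sin(2 s) + e^{-9 \tau} \sin(3 s) + 2 e^{-16 \tau} \sin(4 s)$, and $u(s,\tau) = e^{-2s}w(s,\tau)$.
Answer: $u(s, \tau) = 3 e^{-4 \tau} e^{-2 s} \sin(2 s) + e^{-9 \tau} e^{-2 s} \sin(3 s) + 2 e^{-16 \tau} e^{-2 s} \sin(4 s)$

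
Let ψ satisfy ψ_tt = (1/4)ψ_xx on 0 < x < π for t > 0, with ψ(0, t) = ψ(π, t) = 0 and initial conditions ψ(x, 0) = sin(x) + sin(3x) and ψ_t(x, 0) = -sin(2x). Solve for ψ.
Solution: Using separation of variables ψ = X(x)T(t):
Eigenfunctions: sin(nx), n = 1, 2, 3, ...
General solution: ψ(x, t) = Σ [A_n cos(n t/2) + B_n sin(n t/2)] sin(nx)
From ψ(x,0) = sin(x) + sin(3x): A_1=1, A_3=1. From ψ_t(x,0) = -sin(2x), using ψ_t(x,0) = Σ ω_n B_n sin(nx) with ω_n = n/2: B_2 = (-1)/1 = -1.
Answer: ψ(x, t) = -sin(t)sin(2x) + sin(x)cos(t/2) + sin(3x)cos(3t/2)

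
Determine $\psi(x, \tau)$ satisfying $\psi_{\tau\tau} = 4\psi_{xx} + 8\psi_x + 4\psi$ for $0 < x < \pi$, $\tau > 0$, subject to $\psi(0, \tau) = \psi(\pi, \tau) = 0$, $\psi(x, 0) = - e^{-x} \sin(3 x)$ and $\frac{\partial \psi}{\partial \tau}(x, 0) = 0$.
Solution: Substitute $\psi = e^{-x}u$, i.e. $u = e^{x}\psi$.
By the product rule, $\psi_x = e^{-x}(u_x - u)$, $\psi_{xx} = e^{-x}(u_{xx} - 2u_x + u)$, $\psi_{\tau\tau} = e^{-x}u_{\tau\tau}$.
Substituting into the PDE and dividing by $e^{-x}$: $u_{\tau\tau} = 4(u_{xx} - 2u_x + u) + 8(u_x - u) + 4u$.
The lower-order terms cancel, leaving the standard wave equation $u_{\tau\tau} = 4u_{xx}$.
Initial data for $u$: $u(x,0) = e^{x}\psi(x,0) = - \sin(3 x)$; $u_{\tau}(x,0) = e^{x}\psi_{\tau}(x,0) = 0$. The boundary conditions carry over: $u(0,\tau) = u(\pi,\tau) = 0$.
Solve for $u$:
  Using separation of variables $u = X(x)T(\tau)$:
  Eigenfunctions: $\sin(nx)$, $n = 1, 2, 3, \ldots$
  General solution: $u(x, \tau) = \sum [A_n \cos(2n \tau) + B_n \sin(2n \tau)] \sin(nx)$
  From $u(x,0) = - \sin(3 x)$: $A_3=-1$. From $u_{\tau}(x,0) = 0$: all $B_n = 0$.
Hence $u(x,\tau) = - \sin(3 x) \cos(6 \tau)$.
Transform back: $\psi(x,\tau) = e^{-x}u(x,\tau)$.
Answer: $\psi(x, \tau) = - e^{-x} \sin(3 x) \cos(6 \tau)$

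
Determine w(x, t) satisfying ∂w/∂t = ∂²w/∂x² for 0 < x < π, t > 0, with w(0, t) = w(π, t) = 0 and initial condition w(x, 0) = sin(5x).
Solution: Using separation of variables w = X(x)T(t):
Eigenfunctions: sin(nx), n = 1, 2, 3, ...
General solution: w(x, t) = Σ c_n sin(nx) exp(-n² t)
Matching w(x,0) = sin(5x) term by term: c_5=1.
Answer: w(x, t) = exp(-25t)sin(5x)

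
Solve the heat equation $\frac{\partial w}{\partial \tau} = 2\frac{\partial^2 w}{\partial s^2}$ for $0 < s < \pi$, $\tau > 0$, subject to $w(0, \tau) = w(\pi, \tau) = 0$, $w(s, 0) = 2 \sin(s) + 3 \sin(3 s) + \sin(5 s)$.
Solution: Using separation of variables $w = X(s)T(\tau)$:
Eigenfunctions: $\sin(ns)$, $n = 1, 2, 3, \ldots$
General solution: $w(s, \tau) = \sum c_n \sin(ns) e^{-2n^2 \tau}$
Matching $w(s,0) = 2 \sin(s) + 3 \sin(3 s) + \sin(5 s)$ term by term: $c_1=2, c_3=3, c_5=1$.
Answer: $w(s, \tau) = 2 e^{-2 \tau} \sin(s) + 3 e^{-18 \tau} \sin(3 s) + e^{-50 \tau} \sin(5 s)$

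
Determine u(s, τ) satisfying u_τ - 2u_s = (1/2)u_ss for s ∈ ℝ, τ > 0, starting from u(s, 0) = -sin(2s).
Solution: Change to a moving frame: let η = s + 2τ, σ = τ and write u(s,τ) = w(η,σ).
By the chain rule u_τ = w_σ + 2w_η, u_s = w_η, u_ss = w_ηη.
Then u_τ - 2u_s = w_σ: the advection term cancels and the PDE becomes the heat equation w_σ = (1/2)w_ηη on η ∈ ℝ.
Initial data: w(η,0) = u(η,0) = -sin(2η).
On η ∈ ℝ each mode satisfies (sin(nη))″ = -n² sin(nη), so exp(-n²σ/2) sin(nη) solves the heat equation; by superposition w(η,σ) = Σ c_n exp(-n²σ/2) sin(nη).
Reading off the coefficients: c_2=-1, so w(η,σ) = -exp(-2σ)sin(2η).
Substituting back η = s + 2τ, σ = τ: u(s,τ) = w(s + 2τ, τ).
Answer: u(s, τ) = -exp(-2τ)sin(2s + 4τ)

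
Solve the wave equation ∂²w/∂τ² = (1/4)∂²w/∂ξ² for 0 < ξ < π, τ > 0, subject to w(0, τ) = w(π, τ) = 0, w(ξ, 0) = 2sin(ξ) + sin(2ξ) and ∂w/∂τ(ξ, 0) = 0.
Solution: Using separation of variables w = X(ξ)T(τ):
Eigenfunctions: sin(nξ), n = 1, 2, 3, ...
General solution: w(ξ, τ) = Σ [A_n cos(n τ/2) + B_n sin(n τ/2)] sin(nξ)
From w(ξ,0) = 2sin(ξ) + sin(2ξ): A_1=2, A_2=1. From w_τ(ξ,0) = 0: all B_n = 0.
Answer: w(ξ, τ) = 2sin(ξ)cos(τ/2) + sin(2ξ)cos(τ)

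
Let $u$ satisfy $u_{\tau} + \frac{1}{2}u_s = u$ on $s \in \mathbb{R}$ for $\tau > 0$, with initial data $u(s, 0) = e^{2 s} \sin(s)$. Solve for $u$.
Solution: Substitute $u = e^{2s}w$.
Then $u_s = e^{2s}(w_s + 2w)$, $u_{\tau} = e^{2s}w_{\tau}$; substituting and dividing by $e^{2s}$, the lower-order terms cancel: $w_{\tau} + \frac{1}{2}w_s = 0$ (standard advection equation).
Data for $w$: $w(s,0) = e^{-2s}u(s,0) = \sin(s)$.
By characteristics ($ds/d\tau = 1/2$), $w(s,\tau) = f(s - \frac{1}{2}\tau)$ with $f = w( \cdot , 0)$.
So $w(s,\tau) = \sin(s - \tau/2)$, and $u(s,\tau) = e^{2s}w(s,\tau)$.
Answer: $u(s, \tau) = - e^{2 s} \sin(\tau/2 - s)$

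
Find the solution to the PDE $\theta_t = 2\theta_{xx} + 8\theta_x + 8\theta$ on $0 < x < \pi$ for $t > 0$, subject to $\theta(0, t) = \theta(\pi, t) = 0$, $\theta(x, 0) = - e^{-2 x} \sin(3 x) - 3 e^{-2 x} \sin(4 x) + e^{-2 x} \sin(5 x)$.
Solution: Substitute $\theta = e^{-2x}u$.
Then $\theta_x = e^{-2x}(u_x - 2u)$, $\theta_{xx} = e^{-2x}(u_{xx} - 4u_x + 4u)$, $\theta_t = e^{-2x}u_t$; substituting and dividing by $e^{-2x}$, the lower-order terms cancel: $u_t = 2u_{xx}$ (standard heat equation).
Data for $u$: $u(x,0) = e^{2x}\theta(x,0) = - \sin(3 x) - 3 \sin(4 x) + \sin(5 x)$. The boundary conditions carry over: $u(0,t) = u(\pi,t) = 0$.
Separating variables: $u = \sum c_n e^{-2n^2t} \sin(nx)$. From $u(x,0) = - \sin(3 x) - 3 \sin(4 x) + \sin(5 x)$: $c_3=-1, c_4=-3, c_5=1$.
So $u(x,t) = - e^{-18 t} \sin(3 x) - 3 e^{-32 t} \sin(4 x) + e^{-50 t} \sin(5 x)$, and $\theta(x,t) = e^{-2x}u(x,t)$.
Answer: $\theta(x, t) = - e^{-18 t} e^{-2 x} \sin(3 x) - 3 e^{-32 t} e^{-2 x} \sin(4 x) + e^{-50 t} e^{-2 x} \sin(5 x)$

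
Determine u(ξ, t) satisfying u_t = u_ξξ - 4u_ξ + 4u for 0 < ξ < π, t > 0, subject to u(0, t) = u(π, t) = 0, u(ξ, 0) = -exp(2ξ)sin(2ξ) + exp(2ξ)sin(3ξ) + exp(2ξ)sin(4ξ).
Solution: Substitute u = exp(2ξ)w, i.e. w = exp(-2ξ)u.
By the product rule, u_ξ = exp(2ξ)(w_ξ + 2w), u_ξξ = exp(2ξ)(w_ξξ + 4w_ξ + 4w), u_t = exp(2ξ)w_t.
Substituting into the PDE and dividing by exp(2ξ): w_t = (w_ξξ + 4w_ξ + 4w) - 4(w_ξ + 2w) + 4w.
The lower-order terms cancel, leaving the standard heat equation w_t = w_ξξ.
Initial data for w: w(ξ,0) = exp(-2ξ)u(ξ,0) = -sin(2ξ) + sin(3ξ) + sin(4ξ). The boundary conditions carry over: w(0,t) = w(π,t) = 0.
Solve for w:
  Using separation of variables w = X(ξ)T(t):
  Eigenfunctions: sin(nξ), n = 1, 2, 3, ...
  General solution: w(ξ, t) = Σ c_n sin(nξ) exp(-n² t)
  Matching w(ξ,0) = -sin(2ξ) + sin(3ξ) + sin(4ξ) term by term: c_2=-1, c_3=1, c_4=1.
Hence w(ξ,t) = -exp(-4t)sin(2ξ) + exp(-9t)sin(3ξ) + exp(-16t)sin(4ξ).
Transform back: u(ξ,t) = exp(2ξ)w(ξ,t).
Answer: u(ξ, t) = -exp(-4t)exp(2ξ)sin(2ξ) + exp(-9t)exp(2ξ)sin(3ξ) + exp(-16t)exp(2ξ)sin(4ξ)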